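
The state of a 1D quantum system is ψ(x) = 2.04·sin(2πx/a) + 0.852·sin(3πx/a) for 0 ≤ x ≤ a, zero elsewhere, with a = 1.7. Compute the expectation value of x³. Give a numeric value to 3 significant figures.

⟨x³⟩ = ∫ x³·|ψ|² dx / ∫|ψ|² dx (integrals over the domain).
On 0 ≤ x ≤ a (j ≠ l): ∫sin²(jπx/a) dx = a/2, ∫sin(jπx/a)·sin(lπx/a) dx = 0; diagonal moments ∫x·sin²(jπx/a) dx = a²/4, ∫x²·sin²(jπx/a) dx = a³·(1/6 − 1/(4j²π²)); cross terms ∫x·sin(jπx/a)·sin(lπx/a) dx = 0 for j + l even and −4jla²/(π²(j² − l²)²) for j + l odd, ∫x²·sin(jπx/a)·sin(lπx/a) dx = (−1)^(j+l)·4jla³/(π²(j² − l²)²); higher powers the same way via product-to-sum and parts.
State is unnormalized: ∫|ψ|² dx = 4.1544, and ∫ψ*·x³·ψ dx = 2.2963, so ⟨x³⟩ = 2.2963 / 4.1544.
⟨x³⟩ = 0.55274.

0.553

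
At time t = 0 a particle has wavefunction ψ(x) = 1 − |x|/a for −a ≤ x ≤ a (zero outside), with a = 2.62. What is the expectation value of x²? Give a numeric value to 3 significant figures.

⟨x²⟩ = ∫ x²·|ψ|² dx / ∫|ψ|² dx (integrals over the domain).
ψ is even, so ∫ over [−a, a] = 2∫₀ᵃ with ψ = 1 − x/a there: ∫₀ᵃ (1 − x/a)² dx = a/3, ∫₀ᵃ x²(1 − x/a)² dx = a³/30, ∫₀ᵃ x⁴(1 − x/a)² dx = a⁵/105.
State is unnormalized: ∫|ψ|² dx = 1.7467, and ∫ψ*·x²·ψ dx = 1.1990, so ⟨x²⟩ = 1.1990 / 1.7467.
⟨x²⟩ = 0.68644.

0.686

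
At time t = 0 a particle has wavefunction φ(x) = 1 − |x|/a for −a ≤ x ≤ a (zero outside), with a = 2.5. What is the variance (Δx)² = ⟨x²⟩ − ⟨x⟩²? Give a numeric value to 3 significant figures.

Compute ⟨x⟩ and ⟨x²⟩ separately, then (Δx)² = ⟨x²⟩ − ⟨x⟩².
φ is even, so ∫ over [−a, a] = 2∫₀ᵃ with φ = 1 − x/a there: ∫₀ᵃ (1 − x/a)² dx = a/3, ∫₀ᵃ x²(1 − x/a)² dx = a³/30, ∫₀ᵃ x⁴(1 − x/a)² dx = a⁵/105.
Normalization: ∫|φ|² dx = 1.6667.
⟨x⟩ = 0.0000 and ⟨x²⟩ = 0.62500.
(Δx)² = 0.62500 − (0.0000)² = 0.62500.

0.625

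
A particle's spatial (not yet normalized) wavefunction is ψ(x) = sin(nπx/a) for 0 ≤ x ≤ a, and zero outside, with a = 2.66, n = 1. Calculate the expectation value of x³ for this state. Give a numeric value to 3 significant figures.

3.28

⟨x³⟩ = ∫ x³·|ψ|² dx / ∫|ψ|² dx (integrals over the domain).
With sin²θ = (1 − cos2θ)/2 on 0 ≤ x ≤ a: ∫sin²(nπx/a) dx = a/2, ∫x·sin²(nπx/a) dx = a²/4, ∫x²·sin²(nπx/a) dx = a³·(1/6 − 1/(4n²π²)); higher powers xᵏ the same way, integrating xᵏ·cos(2nπx/a) by parts.
State is unnormalized: ∫|ψ|² dx = 1.3300, and ∫ψ*·x³·ψ dx = 4.3558, so ⟨x³⟩ = 4.3558 / 1.3300.
⟨x³⟩ = 3.2750.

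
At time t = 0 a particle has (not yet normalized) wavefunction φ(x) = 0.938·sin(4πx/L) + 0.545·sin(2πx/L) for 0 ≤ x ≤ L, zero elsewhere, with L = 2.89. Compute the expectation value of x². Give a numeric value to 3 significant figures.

3.06

⟨x²⟩ = ∫ x²·|φ|² dx / ∫|φ|² dx (integrals over the domain).
On 0 ≤ x ≤ L (j ≠ l): ∫sin²(jπx/L) dx = L/2, ∫sin(jπx/L)·sin(lπx/L) dx = 0; diagonal moments ∫x·sin²(jπx/L) dx = L²/4, ∫x²·sin²(jπx/L) dx = L³·(1/6 − 1/(4j²π²)); cross terms ∫x·sin(jπx/L)·sin(lπx/L) dx = 0 for j + l even and −4jlL²/(π²(j² − l²)²) for j + l odd, ∫x²·sin(jπx/L)·sin(lπx/L) dx = (−1)^(j+l)·4jlL³/(π²(j² − l²)²); higher powers the same way via product-to-sum and parts.
State is unnormalized: ∫|φ|² dx = 1.7006, and ∫φ*·x²·φ dx = 5.2111, so ⟨x²⟩ = 5.2111 / 1.7006.
⟨x²⟩ = 3.0643.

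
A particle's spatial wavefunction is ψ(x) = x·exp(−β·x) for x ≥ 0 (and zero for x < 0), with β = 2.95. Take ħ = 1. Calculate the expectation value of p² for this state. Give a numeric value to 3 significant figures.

8.70

p² ψ = −ħ² d²ψ/dx²; ⟨p²⟩ = −ħ² ∫ ψ*·ψ'' dx / ∫|ψ|² dx.
Differentiate x·exp(−β·x) with the product rule; every integrand then reduces to terms xʲ·e^(−2βx) on [0, ∞), with ∫₀^∞ xʲ·e^(−2βx) dx = j!/(2β)^(j+1).
State is unnormalized: ∫|ψ|² dx = 0.0097381, and ∫ψ*·(−ħ² ψ'') dx = 0.084746, so ⟨p²⟩ = 0.084746 / 0.0097381.
⟨p²⟩ = 8.7025.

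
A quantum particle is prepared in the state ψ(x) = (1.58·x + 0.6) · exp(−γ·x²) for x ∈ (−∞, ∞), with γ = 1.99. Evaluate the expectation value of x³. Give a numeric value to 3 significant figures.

⟨x³⟩ = ∫ x³·|ψ|² dx / ∫|ψ|² dx (integrals over the domain).
Expand each integrand as polynomial × e^(−2γx²) and use ∫x^(2j)·e^(−2γx²) dx = (2j−1)!!/(4γ)^j · √(π/(2γ)), odd powers → 0; here √(π/(2γ)) = 0.88845.
State is unnormalized: ∫|ψ|² dx = 0.59848, and ∫ψ*·x³·ψ dx = 0.079757, so ⟨x³⟩ = 0.079757 / 0.59848.
⟨x³⟩ = 0.13327.

0.133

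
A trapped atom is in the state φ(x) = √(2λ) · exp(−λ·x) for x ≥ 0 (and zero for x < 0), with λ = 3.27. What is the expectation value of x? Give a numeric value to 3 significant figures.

⟨x⟩ = ∫ x·|φ|² dx (integrals over the domain).
Every integrand reduces to terms xʲ·e^(−2λx) on [0, ∞); use ∫₀^∞ xʲ·e^(−2λx) dx = j!/(2λ)^(j+1).
⟨x⟩ = 0.15291.

0.153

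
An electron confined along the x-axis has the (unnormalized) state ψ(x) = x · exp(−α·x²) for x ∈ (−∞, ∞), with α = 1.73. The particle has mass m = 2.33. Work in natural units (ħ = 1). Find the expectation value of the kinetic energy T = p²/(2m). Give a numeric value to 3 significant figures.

T = −(ħ²/2m) d²/dx², so ⟨T⟩ = −(ħ²/2m) ∫ ψ*·ψ'' dx / ∫|ψ|² dx; with m = 2.33.
Expand each integrand as polynomial × e^(−2αx²) and use ∫x^(2j)·e^(−2αx²) dx = (2j−1)!!/(4α)^j · √(π/(2α)), odd powers → 0; here √(π/(2α)) = 0.95288. Differentiate with the product rule, d/dx e^(−αx²) = −2αx·e^(−αx²).
State is unnormalized: ∫|ψ|² dx = 0.13770, and ∫ψ*·(−ħ²/2m · ψ'') dx = 0.15336, so ⟨T⟩ = 0.15336 / 0.13770.
⟨T⟩ = 1.1137.

1.11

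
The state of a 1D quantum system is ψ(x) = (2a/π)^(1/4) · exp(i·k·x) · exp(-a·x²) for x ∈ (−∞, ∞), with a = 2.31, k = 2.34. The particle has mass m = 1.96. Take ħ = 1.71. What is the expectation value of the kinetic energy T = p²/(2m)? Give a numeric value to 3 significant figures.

5.81

T = −(ħ²/2m) d²/dx², so ⟨T⟩ = −(ħ²/2m) ∫ ψ*·ψ'' dx; with m = 1.96.
Gaussian moments: ∫x^(2j)·e^(−2ax²) dx = (2j−1)!!/(4a)^j · √(π/(2a)), odd powers integrate to 0; here √(π/(2a)) = 0.82462. Derivatives: ψ′ = (ik − 2ax)·ψ, ψ″ = ((ik − 2ax)² − 2a)·ψ; the odd-in-x pieces drop out.
⟨T⟩ = 5.8076.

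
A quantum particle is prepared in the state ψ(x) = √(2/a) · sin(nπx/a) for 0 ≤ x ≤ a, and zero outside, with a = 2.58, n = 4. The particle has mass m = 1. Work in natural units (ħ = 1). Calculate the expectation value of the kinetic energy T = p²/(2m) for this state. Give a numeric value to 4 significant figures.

T = −(ħ²/2m) d²/dx², so ⟨T⟩ = −(ħ²/2m) ∫ ψ*·ψ'' dx; with m = 1.
d/dx sin(nπx/a) = (nπ/a)·cos(nπx/a) and d²/dx² sin(nπx/a) = −(nπ/a)²·sin(nπx/a); on 0 ≤ x ≤ a, ∫sin²(nπx/a) dx = a/2 and ∫sin(nπx/a)·cos(nπx/a) dx = 0.
⟨T⟩ = 11.862.

11.86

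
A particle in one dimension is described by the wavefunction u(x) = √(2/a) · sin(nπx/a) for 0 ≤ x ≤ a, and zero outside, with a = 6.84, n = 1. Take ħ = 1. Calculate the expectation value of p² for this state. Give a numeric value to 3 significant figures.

0.211

p² u = −ħ² d²u/dx²; ⟨p²⟩ = −ħ² ∫ u*·u'' dx.
d/dx sin(nπx/a) = (nπ/a)·cos(nπx/a) and d²/dx² sin(nπx/a) = −(nπ/a)²·sin(nπx/a); on 0 ≤ x ≤ a, ∫sin²(nπx/a) dx = a/2 and ∫sin(nπx/a)·cos(nπx/a) dx = 0.
⟨p²⟩ = 0.21095.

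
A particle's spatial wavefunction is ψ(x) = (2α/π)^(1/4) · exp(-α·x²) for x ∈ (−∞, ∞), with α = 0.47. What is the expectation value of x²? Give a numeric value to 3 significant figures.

0.532

⟨x²⟩ = ∫ x²·|ψ|² dx (integrals over the domain).
Gaussian moments: ∫x^(2j)·e^(−2αx²) dx = (2j−1)!!/(4α)^j · √(π/(2α)), odd powers integrate to 0; here √(π/(2α)) = 1.8281.
⟨x²⟩ = 0.53191.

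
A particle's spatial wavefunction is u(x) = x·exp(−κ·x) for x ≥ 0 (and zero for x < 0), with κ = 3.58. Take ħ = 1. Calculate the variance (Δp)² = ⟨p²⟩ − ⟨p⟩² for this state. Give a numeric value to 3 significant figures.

12.8

Compute ⟨p⟩ and ⟨p²⟩ separately; (Δp)² = ⟨p²⟩ − ⟨p⟩².
Differentiate x·exp(−κ·x) with the product rule; every integrand then reduces to terms xʲ·e^(−2κx) on [0, ∞), with ∫₀^∞ xʲ·e^(−2κx) dx = j!/(2κ)^(j+1).
Normalization: ∫|u|² dx = 0.0054487.
⟨p⟩ = 0.0000 and ⟨p²⟩ = 12.816.
(Δp)² = 12.816 − (0.0000)² = 12.816.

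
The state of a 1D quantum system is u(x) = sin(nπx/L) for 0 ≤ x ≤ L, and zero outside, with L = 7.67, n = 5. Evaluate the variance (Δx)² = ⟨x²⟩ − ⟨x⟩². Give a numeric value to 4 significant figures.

Compute ⟨x⟩ and ⟨x²⟩ separately, then (Δx)² = ⟨x²⟩ − ⟨x⟩².
With sin²θ = (1 − cos2θ)/2 on 0 ≤ x ≤ L: ∫sin²(nπx/L) dx = L/2, ∫x·sin²(nπx/L) dx = L²/4, ∫x²·sin²(nπx/L) dx = L³·(1/6 − 1/(4n²π²)); higher powers xᵏ the same way, integrating xᵏ·cos(2nπx/L) by parts.
Normalization: ∫|u|² dx = 3.8350.
⟨x⟩ = 3.8350 and ⟨x²⟩ = 19.490.
(Δx)² = 19.490 − (3.8350)² = 4.7832.

4.783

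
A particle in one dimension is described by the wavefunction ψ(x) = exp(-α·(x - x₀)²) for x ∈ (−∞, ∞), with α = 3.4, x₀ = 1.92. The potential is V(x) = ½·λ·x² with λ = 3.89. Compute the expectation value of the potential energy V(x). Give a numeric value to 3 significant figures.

⟨V⟩ = ∫ V(x)·|ψ|² dx / ∫|ψ|² dx.
Gaussian moments (u = x − x₀): ∫u^(2j)·e^(−2αu²) du = (2j−1)!!/(4α)^j · √(π/(2α)), odd powers integrate to 0; here √(π/(2α)) = 0.67971.
State is unnormalized: ∫|ψ|² dx = 0.67971, and ∫ψ*·V(x)·ψ dx = 4.9707, so ⟨V⟩ = 4.9707 / 0.67971.
⟨V⟩ = 7.3131.

7.31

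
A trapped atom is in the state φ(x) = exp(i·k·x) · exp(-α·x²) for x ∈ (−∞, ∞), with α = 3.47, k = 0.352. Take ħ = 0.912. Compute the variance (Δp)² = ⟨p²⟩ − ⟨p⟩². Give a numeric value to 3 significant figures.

Compute ⟨p⟩ and ⟨p²⟩ separately; (Δp)² = ⟨p²⟩ − ⟨p⟩².
Gaussian moments: ∫x^(2j)·e^(−2αx²) dx = (2j−1)!!/(4α)^j · √(π/(2α)), odd powers integrate to 0; here √(π/(2α)) = 0.67281. Derivatives: φ′ = (ik − 2αx)·φ, φ″ = ((ik − 2αx)² − 2α)·φ; the odd-in-x pieces drop out.
Normalization: ∫|φ|² dx = 0.67281.
⟨p⟩ = 0.32102 and ⟨p²⟩ = 2.9892.
(Δp)² = 2.9892 − (0.32102)² = 2.8862.

2.89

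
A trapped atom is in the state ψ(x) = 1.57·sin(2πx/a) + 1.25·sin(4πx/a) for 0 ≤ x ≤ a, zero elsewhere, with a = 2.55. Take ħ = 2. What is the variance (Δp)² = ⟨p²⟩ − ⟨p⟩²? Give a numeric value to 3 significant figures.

52.6

Compute ⟨p⟩ and ⟨p²⟩ separately; (Δp)² = ⟨p²⟩ − ⟨p⟩².
d²/dx² sin(jπx/a) = −(jπ/a)²·sin(jπx/a); on 0 ≤ x ≤ a, ∫sin²(jπx/a) dx = a/2 and ∫sin(jπx/a)·sin(lπx/a) dx = 0 for j ≠ l, so only diagonal terms survive in ∫|ψ|² and ∫ψ·ψ″; ∫ψ·ψ′ dx = [ψ²/2] between the walls = 0.
Normalization: ∫|ψ|² dx = 5.1349.
⟨p⟩ = 0.0000 and ⟨p²⟩ = 52.551.
(Δp)² = 52.551 − (0.0000)² = 52.551.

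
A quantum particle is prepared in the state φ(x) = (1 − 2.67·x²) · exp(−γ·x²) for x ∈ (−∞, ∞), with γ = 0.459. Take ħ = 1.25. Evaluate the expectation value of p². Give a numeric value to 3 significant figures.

p² φ = −ħ² d²φ/dx²; ⟨p²⟩ = −ħ² ∫ φ*·φ'' dx / ∫|φ|² dx.
Expand each integrand as polynomial × e^(−2γx²) and use ∫x^(2j)·e^(−2γx²) dx = (2j−1)!!/(4γ)^j · √(π/(2γ)), odd powers → 0; here √(π/(2γ)) = 1.8499. Differentiate with the product rule, d/dx e^(−γx²) = −2γx·e^(−γx²).
State is unnormalized: ∫|φ|² dx = 8.2063, and ∫φ*·(−ħ² φ'') dx = 24.826, so ⟨p²⟩ = 24.826 / 8.2063.
⟨p²⟩ = 3.0253.

3.03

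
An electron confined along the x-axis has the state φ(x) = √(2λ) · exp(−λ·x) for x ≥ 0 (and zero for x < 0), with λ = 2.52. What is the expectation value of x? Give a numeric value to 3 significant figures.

⟨x⟩ = ∫ x·|φ|² dx (integrals over the domain).
Every integrand reduces to terms xʲ·e^(−2λx) on [0, ∞); use ∫₀^∞ xʲ·e^(−2λx) dx = j!/(2λ)^(j+1).
⟨x⟩ = 0.19841.

0.198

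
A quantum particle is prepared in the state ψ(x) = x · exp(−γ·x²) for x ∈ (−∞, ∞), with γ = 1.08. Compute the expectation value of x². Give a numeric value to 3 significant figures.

0.694

⟨x²⟩ = ∫ x²·|ψ|² dx / ∫|ψ|² dx (integrals over the domain).
Expand each integrand as polynomial × e^(−2γx²) and use ∫x^(2j)·e^(−2γx²) dx = (2j−1)!!/(4γ)^j · √(π/(2γ)), odd powers → 0; here √(π/(2γ)) = 1.2060.
State is unnormalized: ∫|ψ|² dx = 0.27917, and ∫ψ*·x²·ψ dx = 0.19387, so ⟨x²⟩ = 0.19387 / 0.27917.
⟨x²⟩ = 0.69444.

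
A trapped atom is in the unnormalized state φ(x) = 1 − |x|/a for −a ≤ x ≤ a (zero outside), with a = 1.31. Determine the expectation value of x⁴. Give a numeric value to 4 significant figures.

0.08414

⟨x⁴⟩ = ∫ x⁴·|φ|² dx / ∫|φ|² dx (integrals over the domain).
φ is even, so ∫ over [−a, a] = 2∫₀ᵃ with φ = 1 − x/a there: ∫₀ᵃ (1 − x/a)² dx = a/3, ∫₀ᵃ x²(1 − x/a)² dx = a³/30, ∫₀ᵃ x⁴(1 − x/a)² dx = a⁵/105.
State is unnormalized: ∫|φ|² dx = 0.87333, and ∫φ*·x⁴·φ dx = 0.073485, so ⟨x⁴⟩ = 0.073485 / 0.87333.
⟨x⁴⟩ = 0.084143.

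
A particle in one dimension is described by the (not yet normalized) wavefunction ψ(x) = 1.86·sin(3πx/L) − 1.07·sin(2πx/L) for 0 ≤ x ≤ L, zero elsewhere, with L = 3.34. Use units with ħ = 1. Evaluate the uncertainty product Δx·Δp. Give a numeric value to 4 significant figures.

1.910

Δx = √(⟨x²⟩−⟨x⟩²), Δp = √(⟨p²⟩−⟨p⟩²).
On 0 ≤ x ≤ L (j ≠ l): ∫sin²(jπx/L) dx = L/2, ∫sin(jπx/L)·sin(lπx/L) dx = 0; diagonal moments ∫x·sin²(jπx/L) dx = L²/4, ∫x²·sin²(jπx/L) dx = L³·(1/6 − 1/(4j²π²)); cross terms ∫x·sin(jπx/L)·sin(lπx/L) dx = 0 for j + l even and −4jlL²/(π²(j² − l²)²) for j + l odd, ∫x²·sin(jπx/L)·sin(lπx/L) dx = (−1)^(j+l)·4jlL³/(π²(j² − l²)²); higher powers the same way via product-to-sum and parts. d²/dx² sin(jπx/L) = −(jπ/L)²·sin(jπx/L); on 0 ≤ x ≤ L, ∫sin²(jπx/L) dx = L/2 and ∫sin(jπx/L)·sin(lπx/L) dx = 0 for j ≠ l, so only diagonal terms survive in ∫|ψ|² and ∫ψ·ψ″; ∫ψ·ψ′ dx = [ψ²/2] between the walls = 0.
Normalization: ∫|ψ|² dx = 7.6895.
⟨x⟩ = 2.2317, ⟨x²⟩ = 5.5122 ⇒ Δx = 0.72927.
⟨p⟩ = 0.0000, ⟨p²⟩ = 6.8626 ⇒ Δp = 2.6197.
Δx·Δp = 1.9104.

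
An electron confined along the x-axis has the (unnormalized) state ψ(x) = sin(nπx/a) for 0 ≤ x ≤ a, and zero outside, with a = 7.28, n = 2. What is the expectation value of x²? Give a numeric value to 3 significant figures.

⟨x²⟩ = ∫ x²·|ψ|² dx / ∫|ψ|² dx (integrals over the domain).
With sin²θ = (1 − cos2θ)/2 on 0 ≤ x ≤ a: ∫sin²(nπx/a) dx = a/2, ∫x·sin²(nπx/a) dx = a²/4, ∫x²·sin²(nπx/a) dx = a³·(1/6 − 1/(4n²π²)); higher powers xᵏ the same way, integrating xᵏ·cos(2nπx/a) by parts.
State is unnormalized: ∫|ψ|² dx = 3.6400, and ∫ψ*·x²·ψ dx = 61.861, so ⟨x²⟩ = 61.861 / 3.6400.
⟨x²⟩ = 16.995.

17.0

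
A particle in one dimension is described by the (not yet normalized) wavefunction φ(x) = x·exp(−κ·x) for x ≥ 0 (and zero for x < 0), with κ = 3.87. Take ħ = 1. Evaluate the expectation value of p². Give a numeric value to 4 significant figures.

14.98

p² φ = −ħ² d²φ/dx²; ⟨p²⟩ = −ħ² ∫ φ*·φ'' dx / ∫|φ|² dx.
Differentiate x·exp(−κ·x) with the product rule; every integrand then reduces to terms xʲ·e^(−2κx) on [0, ∞), with ∫₀^∞ xʲ·e^(−2κx) dx = j!/(2κ)^(j+1).
State is unnormalized: ∫|φ|² dx = 0.0043133, and ∫φ*·(−ħ² φ'') dx = 0.064599, so ⟨p²⟩ = 0.064599 / 0.0043133.
⟨p²⟩ = 14.977.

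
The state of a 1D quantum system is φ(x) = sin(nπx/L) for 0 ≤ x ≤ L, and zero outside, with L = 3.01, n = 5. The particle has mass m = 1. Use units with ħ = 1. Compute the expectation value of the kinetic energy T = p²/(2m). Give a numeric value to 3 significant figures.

13.6

T = −(ħ²/2m) d²/dx², so ⟨T⟩ = −(ħ²/2m) ∫ φ*·φ'' dx / ∫|φ|² dx; with m = 1.
d/dx sin(nπx/L) = (nπ/L)·cos(nπx/L) and d²/dx² sin(nπx/L) = −(nπ/L)²·sin(nπx/L); on 0 ≤ x ≤ L, ∫sin²(nπx/L) dx = L/2 and ∫sin(nπx/L)·cos(nπx/L) dx = 0.
State is unnormalized: ∫|φ|² dx = 1.5050, and ∫φ*·(−ħ²/2m · φ'') dx = 20.493, so ⟨T⟩ = 20.493 / 1.5050.
⟨T⟩ = 13.617.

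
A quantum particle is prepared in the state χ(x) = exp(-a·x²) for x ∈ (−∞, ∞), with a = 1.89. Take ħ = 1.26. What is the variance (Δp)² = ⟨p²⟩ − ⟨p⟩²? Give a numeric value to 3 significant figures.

Compute ⟨p⟩ and ⟨p²⟩ separately; (Δp)² = ⟨p²⟩ − ⟨p⟩².
Gaussian moments: ∫x^(2j)·e^(−2ax²) dx = (2j−1)!!/(4a)^j · √(π/(2a)), odd powers integrate to 0; here √(π/(2a)) = 0.91165. Derivatives: d/dx e^(−ax²) = −2ax·e^(−ax²), d²/dx² e^(−ax²) = (4a²x² − 2a)·e^(−ax²).
Normalization: ∫|χ|² dx = 0.91165.
⟨p⟩ = 0.0000 and ⟨p²⟩ = 3.0006.
(Δp)² = 3.0006 − (0.0000)² = 3.0006.

3.00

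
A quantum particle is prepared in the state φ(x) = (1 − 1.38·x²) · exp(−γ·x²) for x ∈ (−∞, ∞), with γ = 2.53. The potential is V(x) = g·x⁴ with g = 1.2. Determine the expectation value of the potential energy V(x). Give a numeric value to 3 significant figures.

⟨V⟩ = ∫ V(x)·|φ|² dx / ∫|φ|² dx.
Expand each integrand as polynomial × e^(−2γx²) and use ∫x^(2j)·e^(−2γx²) dx = (2j−1)!!/(4γ)^j · √(π/(2γ)), odd powers → 0; here √(π/(2γ)) = 0.78795.
State is unnormalized: ∫|φ|² dx = 0.61701, and ∫φ*·V(x)·φ dx = 0.0079545, so ⟨V⟩ = 0.0079545 / 0.61701.
⟨V⟩ = 0.012892.

0.0129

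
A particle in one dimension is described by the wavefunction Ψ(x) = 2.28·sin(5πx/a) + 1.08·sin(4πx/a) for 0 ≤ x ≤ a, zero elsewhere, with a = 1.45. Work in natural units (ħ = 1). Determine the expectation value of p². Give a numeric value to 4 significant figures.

109.6

p² Ψ = −ħ² d²Ψ/dx²; ⟨p²⟩ = −ħ² ∫ Ψ*·Ψ'' dx / ∫|Ψ|² dx.
d²/dx² sin(jπx/a) = −(jπ/a)²·sin(jπx/a); on 0 ≤ x ≤ a, ∫sin²(jπx/a) dx = a/2 and ∫sin(jπx/a)·sin(lπx/a) dx = 0 for j ≠ l, so only diagonal terms survive in ∫|Ψ|² and ∫Ψ·Ψ″; ∫Ψ·Ψ′ dx = [Ψ²/2] between the walls = 0.
State is unnormalized: ∫|Ψ|² dx = 4.6145, and ∫Ψ*·(−ħ² Ψ'') dx = 505.81, so ⟨p²⟩ = 505.81 / 4.6145.
⟨p²⟩ = 109.61.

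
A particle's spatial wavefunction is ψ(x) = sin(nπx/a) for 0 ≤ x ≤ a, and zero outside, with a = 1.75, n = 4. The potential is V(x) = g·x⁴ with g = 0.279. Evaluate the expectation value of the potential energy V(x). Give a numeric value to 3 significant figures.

0.507

⟨V⟩ = ∫ V(x)·|ψ|² dx / ∫|ψ|² dx.
With sin²θ = (1 − cos2θ)/2 on 0 ≤ x ≤ a: ∫sin²(nπx/a) dx = a/2, ∫x·sin²(nπx/a) dx = a²/4, ∫x²·sin²(nπx/a) dx = a³·(1/6 − 1/(4n²π²)); higher powers xᵏ the same way, integrating xᵏ·cos(2nπx/a) by parts.
State is unnormalized: ∫|ψ|² dx = 0.87500, and ∫ψ*·V(x)·ψ dx = 0.44356, so ⟨V⟩ = 0.44356 / 0.87500.
⟨V⟩ = 0.50693.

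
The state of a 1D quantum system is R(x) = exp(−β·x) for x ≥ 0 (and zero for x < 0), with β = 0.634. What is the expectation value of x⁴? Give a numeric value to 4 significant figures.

9.284

⟨x⁴⟩ = ∫ x⁴·|R|² dx / ∫|R|² dx (integrals over the domain).
Every integrand reduces to terms xʲ·e^(−2βx) on [0, ∞); use ∫₀^∞ xʲ·e^(−2βx) dx = j!/(2β)^(j+1).
State is unnormalized: ∫|R|² dx = 0.78864, and ∫R*·x⁴·R dx = 7.3218, so ⟨x⁴⟩ = 7.3218 / 0.78864.
⟨x⁴⟩ = 9.2840.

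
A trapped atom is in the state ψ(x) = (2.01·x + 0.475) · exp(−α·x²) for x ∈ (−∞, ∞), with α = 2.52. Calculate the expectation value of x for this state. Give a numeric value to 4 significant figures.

⟨x⟩ = ∫ x·|ψ|² dx / ∫|ψ|² dx (integrals over the domain).
Expand each integrand as polynomial × e^(−2αx²) and use ∫x^(2j)·e^(−2αx²) dx = (2j−1)!!/(4α)^j · √(π/(2α)), odd powers → 0; here √(π/(2α)) = 0.78951.
State is unnormalized: ∫|ψ|² dx = 0.49457, and ∫ψ*·x·ψ dx = 0.14956, so ⟨x⟩ = 0.14956 / 0.49457.
⟨x⟩ = 0.30240.

0.3024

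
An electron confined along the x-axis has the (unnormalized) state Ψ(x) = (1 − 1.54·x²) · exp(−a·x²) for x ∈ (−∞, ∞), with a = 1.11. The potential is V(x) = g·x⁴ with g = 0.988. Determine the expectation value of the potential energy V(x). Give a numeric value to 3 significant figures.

⟨V⟩ = ∫ V(x)·|Ψ|² dx / ∫|Ψ|² dx.
Expand each integrand as polynomial × e^(−2ax²) and use ∫x^(2j)·e^(−2ax²) dx = (2j−1)!!/(4a)^j · √(π/(2a)), odd powers → 0; here √(π/(2a)) = 1.1896.
State is unnormalized: ∫|Ψ|² dx = 0.79371, and ∫Ψ*·V(x)·Ψ dx = 0.31160, so ⟨V⟩ = 0.31160 / 0.79371.
⟨V⟩ = 0.39258.

0.393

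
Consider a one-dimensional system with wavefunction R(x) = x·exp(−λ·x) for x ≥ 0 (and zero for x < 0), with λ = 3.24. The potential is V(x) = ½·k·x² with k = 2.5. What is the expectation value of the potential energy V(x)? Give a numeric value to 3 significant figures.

0.357

⟨V⟩ = ∫ V(x)·|R|² dx / ∫|R|² dx.
Every integrand reduces to terms xʲ·e^(−2λx) on [0, ∞); use ∫₀^∞ xʲ·e^(−2λx) dx = j!/(2λ)^(j+1).
State is unnormalized: ∫|R|² dx = 0.0073503, and ∫R*·V(x)·R dx = 0.0026257, so ⟨V⟩ = 0.0026257 / 0.0073503.
⟨V⟩ = 0.35722.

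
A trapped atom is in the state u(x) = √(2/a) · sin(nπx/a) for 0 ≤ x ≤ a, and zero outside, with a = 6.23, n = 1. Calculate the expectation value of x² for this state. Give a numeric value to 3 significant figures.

⟨x²⟩ = ∫ x²·|u|² dx (integrals over the domain).
With sin²θ = (1 − cos2θ)/2 on 0 ≤ x ≤ a: ∫sin²(nπx/a) dx = a/2, ∫x·sin²(nπx/a) dx = a²/4, ∫x²·sin²(nπx/a) dx = a³·(1/6 − 1/(4n²π²)); higher powers xᵏ the same way, integrating xᵏ·cos(2nπx/a) by parts.
⟨x²⟩ = 10.971.

11.0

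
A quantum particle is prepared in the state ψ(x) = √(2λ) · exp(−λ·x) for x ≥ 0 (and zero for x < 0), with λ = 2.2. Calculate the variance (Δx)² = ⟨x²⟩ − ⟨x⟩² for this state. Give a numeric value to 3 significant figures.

0.0517

Compute ⟨x⟩ and ⟨x²⟩ separately, then (Δx)² = ⟨x²⟩ − ⟨x⟩².
Every integrand reduces to terms xʲ·e^(−2λx) on [0, ∞); use ∫₀^∞ xʲ·e^(−2λx) dx = j!/(2λ)^(j+1).
⟨x⟩ = 0.22727 and ⟨x²⟩ = 0.10331.
(Δx)² = 0.10331 − (0.22727)² = 0.051653.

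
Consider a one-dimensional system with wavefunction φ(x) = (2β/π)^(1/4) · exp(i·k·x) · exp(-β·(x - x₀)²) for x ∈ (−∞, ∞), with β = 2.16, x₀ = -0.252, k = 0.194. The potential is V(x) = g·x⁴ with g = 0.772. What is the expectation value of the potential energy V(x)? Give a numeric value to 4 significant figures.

0.06818

⟨V⟩ = ∫ V(x)·|φ|² dx.
Gaussian moments (u = x − x₀): ∫u^(2j)·e^(−2βu²) du = (2j−1)!!/(4β)^j · √(π/(2β)), odd powers integrate to 0; here √(π/(2β)) = 0.85277.
⟨V⟩ = 0.068183.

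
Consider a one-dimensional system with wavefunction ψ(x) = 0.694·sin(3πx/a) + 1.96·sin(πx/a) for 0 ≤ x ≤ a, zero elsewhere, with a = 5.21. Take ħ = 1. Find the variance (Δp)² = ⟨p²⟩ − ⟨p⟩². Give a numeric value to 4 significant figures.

Compute ⟨p⟩ and ⟨p²⟩ separately; (Δp)² = ⟨p²⟩ − ⟨p⟩².
d²/dx² sin(jπx/a) = −(jπ/a)²·sin(jπx/a); on 0 ≤ x ≤ a, ∫sin²(jπx/a) dx = a/2 and ∫sin(jπx/a)·sin(lπx/a) dx = 0 for j ≠ l, so only diagonal terms survive in ∫|ψ|² and ∫ψ·ψ″; ∫ψ·ψ′ dx = [ψ²/2] between the walls = 0.
Normalization: ∫|ψ|² dx = 11.262.
⟨p⟩ = 0.0000 and ⟨p²⟩ = 0.68766.
(Δp)² = 0.68766 − (0.0000)² = 0.68766.

0.6877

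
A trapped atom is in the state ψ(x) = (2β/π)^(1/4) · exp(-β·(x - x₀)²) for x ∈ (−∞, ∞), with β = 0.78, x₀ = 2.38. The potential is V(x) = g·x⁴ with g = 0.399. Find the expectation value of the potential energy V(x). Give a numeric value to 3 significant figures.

⟨V⟩ = ∫ V(x)·|ψ|² dx.
Gaussian moments (u = x − x₀): ∫u^(2j)·e^(−2βu²) du = (2j−1)!!/(4β)^j · √(π/(2β)), odd powers integrate to 0; here √(π/(2β)) = 1.4191.
⟨V⟩ = 17.271.

17.3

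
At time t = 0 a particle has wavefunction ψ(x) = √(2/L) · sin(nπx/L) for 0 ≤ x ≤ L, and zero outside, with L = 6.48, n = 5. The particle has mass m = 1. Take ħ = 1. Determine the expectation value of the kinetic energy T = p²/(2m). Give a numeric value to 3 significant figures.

2.94

T = −(ħ²/2m) d²/dx², so ⟨T⟩ = −(ħ²/2m) ∫ ψ*·ψ'' dx; with m = 1.
d/dx sin(nπx/L) = (nπ/L)·cos(nπx/L) and d²/dx² sin(nπx/L) = −(nπ/L)²·sin(nπx/L); on 0 ≤ x ≤ L, ∫sin²(nπx/L) dx = L/2 and ∫sin(nπx/L)·cos(nπx/L) dx = 0.
⟨T⟩ = 2.9381.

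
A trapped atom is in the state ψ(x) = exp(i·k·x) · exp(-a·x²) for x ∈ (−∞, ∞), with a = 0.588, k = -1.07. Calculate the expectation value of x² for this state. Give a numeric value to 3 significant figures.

⟨x²⟩ = ∫ x²·|ψ|² dx / ∫|ψ|² dx (integrals over the domain).
Gaussian moments: ∫x^(2j)·e^(−2ax²) dx = (2j−1)!!/(4a)^j · √(π/(2a)), odd powers integrate to 0; here √(π/(2a)) = 1.6344.
State is unnormalized: ∫|ψ|² dx = 1.6344, and ∫ψ*·x²·ψ dx = 0.69492, so ⟨x²⟩ = 0.69492 / 1.6344.
⟨x²⟩ = 0.42517.

0.425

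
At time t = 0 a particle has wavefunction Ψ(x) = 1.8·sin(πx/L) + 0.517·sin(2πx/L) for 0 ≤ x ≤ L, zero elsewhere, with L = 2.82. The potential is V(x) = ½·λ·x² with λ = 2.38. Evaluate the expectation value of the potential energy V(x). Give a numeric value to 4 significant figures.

1.798

⟨V⟩ = ∫ V(x)·|Ψ|² dx / ∫|Ψ|² dx.
On 0 ≤ x ≤ L (j ≠ l): ∫sin²(jπx/L) dx = L/2, ∫sin(jπx/L)·sin(lπx/L) dx = 0; diagonal moments ∫x·sin²(jπx/L) dx = L²/4, ∫x²·sin²(jπx/L) dx = L³·(1/6 − 1/(4j²π²)); cross terms ∫x·sin(jπx/L)·sin(lπx/L) dx = 0 for j + l even and −4jlL²/(π²(j² − l²)²) for j + l odd, ∫x²·sin(jπx/L)·sin(lπx/L) dx = (−1)^(j+l)·4jlL³/(π²(j² − l²)²); higher powers the same way via product-to-sum and parts.
State is unnormalized: ∫|Ψ|² dx = 4.9453, and ∫Ψ*·V(x)·Ψ dx = 8.8909, so ⟨V⟩ = 8.8909 / 4.9453.
⟨V⟩ = 1.7979.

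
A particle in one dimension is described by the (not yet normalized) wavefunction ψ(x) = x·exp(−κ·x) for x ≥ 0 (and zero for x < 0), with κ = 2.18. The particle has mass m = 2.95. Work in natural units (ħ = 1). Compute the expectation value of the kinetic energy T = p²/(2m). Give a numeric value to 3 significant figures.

T = −(ħ²/2m) d²/dx², so ⟨T⟩ = −(ħ²/2m) ∫ ψ*·ψ'' dx / ∫|ψ|² dx; with m = 2.95.
Differentiate x·exp(−κ·x) with the product rule; every integrand then reduces to terms xʲ·e^(−2κx) on [0, ∞), with ∫₀^∞ xʲ·e^(−2κx) dx = j!/(2κ)^(j+1).
State is unnormalized: ∫|ψ|² dx = 0.024131, and ∫ψ*·(−ħ²/2m · ψ'') dx = 0.019437, so ⟨T⟩ = 0.019437 / 0.024131.
⟨T⟩ = 0.80549.

0.805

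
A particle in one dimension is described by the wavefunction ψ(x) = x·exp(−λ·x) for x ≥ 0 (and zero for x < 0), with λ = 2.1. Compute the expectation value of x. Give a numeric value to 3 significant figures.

⟨x⟩ = ∫ x·|ψ|² dx / ∫|ψ|² dx (integrals over the domain).
Every integrand reduces to terms xʲ·e^(−2λx) on [0, ∞); use ∫₀^∞ xʲ·e^(−2λx) dx = j!/(2λ)^(j+1).
State is unnormalized: ∫|ψ|² dx = 0.026995, and ∫ψ*·x·ψ dx = 0.019282, so ⟨x⟩ = 0.019282 / 0.026995.
⟨x⟩ = 0.71429.

0.714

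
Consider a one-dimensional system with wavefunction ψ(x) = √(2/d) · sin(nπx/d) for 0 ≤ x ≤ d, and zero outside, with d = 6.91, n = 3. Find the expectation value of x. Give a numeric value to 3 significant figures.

⟨x⟩ = ∫ x·|ψ|² dx (integrals over the domain).
With sin²θ = (1 − cos2θ)/2 on 0 ≤ x ≤ d: ∫sin²(nπx/d) dx = d/2, ∫x·sin²(nπx/d) dx = d²/4, ∫x²·sin²(nπx/d) dx = d³·(1/6 − 1/(4n²π²)); higher powers xᵏ the same way, integrating xᵏ·cos(2nπx/d) by parts.
⟨x⟩ = 3.4550.

3.46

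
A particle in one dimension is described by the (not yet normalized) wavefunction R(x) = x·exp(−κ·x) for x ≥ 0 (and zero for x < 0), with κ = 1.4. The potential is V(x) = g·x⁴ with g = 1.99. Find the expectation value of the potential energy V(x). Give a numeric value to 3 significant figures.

11.7

⟨V⟩ = ∫ V(x)·|R|² dx / ∫|R|² dx.
Every integrand reduces to terms xʲ·e^(−2κx) on [0, ∞); use ∫₀^∞ xʲ·e^(−2κx) dx = j!/(2κ)^(j+1).
State is unnormalized: ∫|R|² dx = 0.091108, and ∫R*·V(x)·R dx = 1.0619, so ⟨V⟩ = 1.0619 / 0.091108.
⟨V⟩ = 11.655.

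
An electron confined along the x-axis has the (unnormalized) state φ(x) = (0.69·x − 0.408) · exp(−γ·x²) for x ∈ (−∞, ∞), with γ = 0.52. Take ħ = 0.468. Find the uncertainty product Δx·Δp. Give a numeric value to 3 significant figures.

0.374

Δx = √(⟨x²⟩−⟨x⟩²), Δp = √(⟨p²⟩−⟨p⟩²).
Expand each integrand as polynomial × e^(−2γx²) and use ∫x^(2j)·e^(−2γx²) dx = (2j−1)!!/(4γ)^j · √(π/(2γ)), odd powers → 0; here √(π/(2γ)) = 1.7380. Differentiate with the product rule, d/dx e^(−γx²) = −2γx·e^(−γx²).
Normalization: ∫|φ|² dx = 0.68715.
⟨x⟩ = -0.68468, ⟨x²⟩ = 1.0375 ⇒ Δx = 0.75411.
⟨p⟩ = 0.0000, ⟨p²⟩ = 0.24577 ⇒ Δp = 0.49575.
Δx·Δp = 0.37385.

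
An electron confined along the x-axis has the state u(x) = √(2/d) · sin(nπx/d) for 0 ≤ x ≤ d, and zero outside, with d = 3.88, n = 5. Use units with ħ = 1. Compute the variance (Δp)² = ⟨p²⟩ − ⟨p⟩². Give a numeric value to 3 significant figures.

16.4

Compute ⟨p⟩ and ⟨p²⟩ separately; (Δp)² = ⟨p²⟩ − ⟨p⟩².
d/dx sin(nπx/d) = (nπ/d)·cos(nπx/d) and d²/dx² sin(nπx/d) = −(nπ/d)²·sin(nπx/d); on 0 ≤ x ≤ d, ∫sin²(nπx/d) dx = d/2 and ∫sin(nπx/d)·cos(nπx/d) dx = 0.
⟨p⟩ = 0.0000 and ⟨p²⟩ = 16.390.
(Δp)² = 16.390 − (0.0000)² = 16.390.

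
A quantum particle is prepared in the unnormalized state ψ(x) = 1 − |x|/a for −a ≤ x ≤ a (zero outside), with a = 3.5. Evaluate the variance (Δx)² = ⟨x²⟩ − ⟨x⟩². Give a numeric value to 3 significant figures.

Compute ⟨x⟩ and ⟨x²⟩ separately, then (Δx)² = ⟨x²⟩ − ⟨x⟩².
ψ is even, so ∫ over [−a, a] = 2∫₀ᵃ with ψ = 1 − x/a there: ∫₀ᵃ (1 − x/a)² dx = a/3, ∫₀ᵃ x²(1 − x/a)² dx = a³/30, ∫₀ᵃ x⁴(1 − x/a)² dx = a⁵/105.
Normalization: ∫|ψ|² dx = 2.3333.
⟨x⟩ = 0.0000 and ⟨x²⟩ = 1.2250.
(Δx)² = 1.2250 − (0.0000)² = 1.2250.

1.23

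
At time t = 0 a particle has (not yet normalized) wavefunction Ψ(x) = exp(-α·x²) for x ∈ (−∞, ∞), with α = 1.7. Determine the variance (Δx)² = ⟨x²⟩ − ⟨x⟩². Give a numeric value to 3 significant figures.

Compute ⟨x⟩ and ⟨x²⟩ separately, then (Δx)² = ⟨x²⟩ − ⟨x⟩².
Gaussian moments: ∫x^(2j)·e^(−2αx²) dx = (2j−1)!!/(4α)^j · √(π/(2α)), odd powers integrate to 0; here √(π/(2α)) = 0.96125.
Normalization: ∫|Ψ|² dx = 0.96125.
⟨x⟩ = 0.0000 and ⟨x²⟩ = 0.14706.
(Δx)² = 0.14706 − (0.0000)² = 0.14706.

0.147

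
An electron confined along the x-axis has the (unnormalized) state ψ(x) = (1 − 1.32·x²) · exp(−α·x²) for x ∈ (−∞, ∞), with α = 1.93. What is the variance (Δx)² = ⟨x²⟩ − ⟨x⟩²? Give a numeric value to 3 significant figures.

0.0717

Compute ⟨x⟩ and ⟨x²⟩ separately, then (Δx)² = ⟨x²⟩ − ⟨x⟩².
Expand each integrand as polynomial × e^(−2αx²) and use ∫x^(2j)·e^(−2αx²) dx = (2j−1)!!/(4α)^j · √(π/(2α)), odd powers → 0; here √(π/(2α)) = 0.90216.
Normalization: ∫|ψ|² dx = 0.67277.
⟨x⟩ = 0.0000 and ⟨x²⟩ = 0.071673.
(Δx)² = 0.071673 − (0.0000)² = 0.071673.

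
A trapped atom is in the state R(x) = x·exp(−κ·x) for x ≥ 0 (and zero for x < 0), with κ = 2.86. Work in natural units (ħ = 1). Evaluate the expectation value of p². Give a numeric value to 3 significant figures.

8.18

p² R = −ħ² d²R/dx²; ⟨p²⟩ = −ħ² ∫ R*·R'' dx / ∫|R|² dx.
Differentiate x·exp(−κ·x) with the product rule; every integrand then reduces to terms xʲ·e^(−2κx) on [0, ∞), with ∫₀^∞ xʲ·e^(−2κx) dx = j!/(2κ)^(j+1).
State is unnormalized: ∫|R|² dx = 0.010687, and ∫R*·(−ħ² R'') dx = 0.087413, so ⟨p²⟩ = 0.087413 / 0.010687.
⟨p²⟩ = 8.1796.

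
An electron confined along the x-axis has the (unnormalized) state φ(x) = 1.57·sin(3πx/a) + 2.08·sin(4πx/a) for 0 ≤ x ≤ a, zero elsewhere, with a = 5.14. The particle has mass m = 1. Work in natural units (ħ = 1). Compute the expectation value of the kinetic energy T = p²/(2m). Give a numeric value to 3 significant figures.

2.51

T = −(ħ²/2m) d²/dx², so ⟨T⟩ = −(ħ²/2m) ∫ φ*·φ'' dx / ∫|φ|² dx; with m = 1.
d²/dx² sin(jπx/a) = −(jπ/a)²·sin(jπx/a); on 0 ≤ x ≤ a, ∫sin²(jπx/a) dx = a/2 and ∫sin(jπx/a)·sin(lπx/a) dx = 0 for j ≠ l, so only diagonal terms survive in ∫|φ|² and ∫φ·φ″; ∫φ·φ′ dx = [φ²/2] between the walls = 0.
State is unnormalized: ∫|φ|² dx = 17.454, and ∫φ*·(−ħ²/2m · φ'') dx = 43.879, so ⟨T⟩ = 43.879 / 17.454.
⟨T⟩ = 2.5140.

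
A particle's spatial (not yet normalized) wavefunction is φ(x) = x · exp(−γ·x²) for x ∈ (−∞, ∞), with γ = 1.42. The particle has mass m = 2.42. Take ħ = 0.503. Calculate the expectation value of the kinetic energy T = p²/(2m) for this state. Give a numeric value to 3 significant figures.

T = −(ħ²/2m) d²/dx², so ⟨T⟩ = −(ħ²/2m) ∫ φ*·φ'' dx / ∫|φ|² dx; with m = 2.42.
Expand each integrand as polynomial × e^(−2γx²) and use ∫x^(2j)·e^(−2γx²) dx = (2j−1)!!/(4γ)^j · √(π/(2γ)), odd powers → 0; here √(π/(2γ)) = 1.0518. Differentiate with the product rule, d/dx e^(−γx²) = −2γx·e^(−γx²).
State is unnormalized: ∫|φ|² dx = 0.18517, and ∫φ*·(−ħ²/2m · φ'') dx = 0.041235, so ⟨T⟩ = 0.041235 / 0.18517.
⟨T⟩ = 0.22269.

0.223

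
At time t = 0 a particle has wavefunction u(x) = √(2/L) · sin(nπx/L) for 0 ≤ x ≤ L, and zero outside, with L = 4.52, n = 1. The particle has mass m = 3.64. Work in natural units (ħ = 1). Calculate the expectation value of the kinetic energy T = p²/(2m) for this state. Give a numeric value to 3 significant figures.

0.0664

T = −(ħ²/2m) d²/dx², so ⟨T⟩ = −(ħ²/2m) ∫ u*·u'' dx; with m = 3.64.
d/dx sin(nπx/L) = (nπ/L)·cos(nπx/L) and d²/dx² sin(nπx/L) = −(nπ/L)²·sin(nπx/L); on 0 ≤ x ≤ L, ∫sin²(nπx/L) dx = L/2 and ∫sin(nπx/L)·cos(nπx/L) dx = 0.
⟨T⟩ = 0.066358.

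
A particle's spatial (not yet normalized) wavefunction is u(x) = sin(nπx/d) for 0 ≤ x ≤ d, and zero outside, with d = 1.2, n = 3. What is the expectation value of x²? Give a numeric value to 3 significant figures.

⟨x²⟩ = ∫ x²·|u|² dx / ∫|u|² dx (integrals over the domain).
With sin²θ = (1 − cos2θ)/2 on 0 ≤ x ≤ d: ∫sin²(nπx/d) dx = d/2, ∫x·sin²(nπx/d) dx = d²/4, ∫x²·sin²(nπx/d) dx = d³·(1/6 − 1/(4n²π²)); higher powers xᵏ the same way, integrating xᵏ·cos(2nπx/d) by parts.
State is unnormalized: ∫|u|² dx = 0.60000, and ∫u*·x²·u dx = 0.28314, so ⟨x²⟩ = 0.28314 / 0.60000.
⟨x²⟩ = 0.47189.

0.472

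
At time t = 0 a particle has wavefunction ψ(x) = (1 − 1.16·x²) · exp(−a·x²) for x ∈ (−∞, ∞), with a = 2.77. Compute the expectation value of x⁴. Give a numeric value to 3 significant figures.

⟨x⁴⟩ = ∫ x⁴·|ψ|² dx / ∫|ψ|² dx (integrals over the domain).
Expand each integrand as polynomial × e^(−2ax²) and use ∫x^(2j)·e^(−2ax²) dx = (2j−1)!!/(4a)^j · √(π/(2a)), odd powers → 0; here √(π/(2a)) = 0.75304.
State is unnormalized: ∫|ψ|² dx = 0.62013, and ∫ψ*·x⁴·ψ dx = 0.0061958, so ⟨x⁴⟩ = 0.0061958 / 0.62013.
⟨x⁴⟩ = 0.0099911.

0.00999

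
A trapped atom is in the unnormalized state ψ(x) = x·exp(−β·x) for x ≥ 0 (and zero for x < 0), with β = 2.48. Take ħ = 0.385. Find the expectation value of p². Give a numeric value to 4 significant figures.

0.9116

p² ψ = −ħ² d²ψ/dx²; ⟨p²⟩ = −ħ² ∫ ψ*·ψ'' dx / ∫|ψ|² dx.
Differentiate x·exp(−β·x) with the product rule; every integrand then reduces to terms xʲ·e^(−2βx) on [0, ∞), with ∫₀^∞ xʲ·e^(−2βx) dx = j!/(2β)^(j+1).
State is unnormalized: ∫|ψ|² dx = 0.016390, and ∫ψ*·(−ħ² ψ'') dx = 0.014942, so ⟨p²⟩ = 0.014942 / 0.016390.
⟨p²⟩ = 0.91164.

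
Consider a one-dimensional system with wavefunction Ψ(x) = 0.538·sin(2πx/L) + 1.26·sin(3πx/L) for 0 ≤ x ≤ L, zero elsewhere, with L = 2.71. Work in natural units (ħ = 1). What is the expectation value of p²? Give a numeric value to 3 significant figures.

11.1

p² Ψ = −ħ² d²Ψ/dx²; ⟨p²⟩ = −ħ² ∫ Ψ*·Ψ'' dx / ∫|Ψ|² dx.
d²/dx² sin(jπx/L) = −(jπ/L)²·sin(jπx/L); on 0 ≤ x ≤ L, ∫sin²(jπx/L) dx = L/2 and ∫sin(jπx/L)·sin(lπx/L) dx = 0 for j ≠ l, so only diagonal terms survive in ∫|Ψ|² and ∫Ψ·Ψ″; ∫Ψ·Ψ′ dx = [Ψ²/2] between the walls = 0.
State is unnormalized: ∫|Ψ|² dx = 2.5434, and ∫Ψ*·(−ħ² Ψ'') dx = 28.127, so ⟨p²⟩ = 28.127 / 2.5434.
⟨p²⟩ = 11.059.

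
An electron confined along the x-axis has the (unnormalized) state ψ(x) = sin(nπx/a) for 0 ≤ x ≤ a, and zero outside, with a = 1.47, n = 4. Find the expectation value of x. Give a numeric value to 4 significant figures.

0.7350

⟨x⟩ = ∫ x·|ψ|² dx / ∫|ψ|² dx (integrals over the domain).
With sin²θ = (1 − cos2θ)/2 on 0 ≤ x ≤ a: ∫sin²(nπx/a) dx = a/2, ∫x·sin²(nπx/a) dx = a²/4, ∫x²·sin²(nπx/a) dx = a³·(1/6 − 1/(4n²π²)); higher powers xᵏ the same way, integrating xᵏ·cos(2nπx/a) by parts.
State is unnormalized: ∫|ψ|² dx = 0.73500, and ∫ψ*·x·ψ dx = 0.54023, so ⟨x⟩ = 0.54023 / 0.73500.
⟨x⟩ = 0.73500.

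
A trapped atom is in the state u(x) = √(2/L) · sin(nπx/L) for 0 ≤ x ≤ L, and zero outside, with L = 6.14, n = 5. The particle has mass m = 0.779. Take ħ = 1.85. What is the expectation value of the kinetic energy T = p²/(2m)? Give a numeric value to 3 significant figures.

T = −(ħ²/2m) d²/dx², so ⟨T⟩ = −(ħ²/2m) ∫ u*·u'' dx; with m = 0.779.
d/dx sin(nπx/L) = (nπ/L)·cos(nπx/L) and d²/dx² sin(nπx/L) = −(nπ/L)²·sin(nπx/L); on 0 ≤ x ≤ L, ∫sin²(nπx/L) dx = L/2 and ∫sin(nπx/L)·cos(nπx/L) dx = 0.
⟨T⟩ = 14.377.

14.4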